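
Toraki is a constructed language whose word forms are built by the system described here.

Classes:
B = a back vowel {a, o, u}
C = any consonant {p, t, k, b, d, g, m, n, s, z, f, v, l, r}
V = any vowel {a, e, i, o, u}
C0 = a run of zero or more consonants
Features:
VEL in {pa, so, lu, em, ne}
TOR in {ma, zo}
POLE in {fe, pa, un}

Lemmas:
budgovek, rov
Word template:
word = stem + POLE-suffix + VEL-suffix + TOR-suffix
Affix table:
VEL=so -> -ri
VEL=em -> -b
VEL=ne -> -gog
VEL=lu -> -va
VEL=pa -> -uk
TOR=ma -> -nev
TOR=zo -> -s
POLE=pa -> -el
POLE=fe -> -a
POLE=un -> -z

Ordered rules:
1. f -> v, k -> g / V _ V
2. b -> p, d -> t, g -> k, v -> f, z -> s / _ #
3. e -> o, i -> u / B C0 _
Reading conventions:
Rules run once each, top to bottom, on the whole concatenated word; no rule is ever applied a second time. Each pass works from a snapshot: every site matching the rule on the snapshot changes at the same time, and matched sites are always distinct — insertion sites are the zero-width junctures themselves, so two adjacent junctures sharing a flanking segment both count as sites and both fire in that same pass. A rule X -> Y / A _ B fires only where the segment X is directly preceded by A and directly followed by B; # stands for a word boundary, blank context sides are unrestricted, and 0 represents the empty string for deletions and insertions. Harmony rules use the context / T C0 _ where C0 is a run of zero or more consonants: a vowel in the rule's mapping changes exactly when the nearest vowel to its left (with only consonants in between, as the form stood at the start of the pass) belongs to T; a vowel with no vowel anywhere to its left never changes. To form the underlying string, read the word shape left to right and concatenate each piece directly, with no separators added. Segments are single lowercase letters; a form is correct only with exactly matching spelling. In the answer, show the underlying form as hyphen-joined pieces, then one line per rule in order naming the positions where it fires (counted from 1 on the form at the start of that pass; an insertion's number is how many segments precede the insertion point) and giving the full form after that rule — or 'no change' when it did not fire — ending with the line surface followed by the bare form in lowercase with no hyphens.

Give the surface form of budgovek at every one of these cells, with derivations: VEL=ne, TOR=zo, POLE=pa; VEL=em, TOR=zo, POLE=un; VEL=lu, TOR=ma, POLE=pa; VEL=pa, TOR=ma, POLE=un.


cell VEL=ne, TOR=zo, POLE=pa:
underlying: budgovek-el-gog-s
1. f -> v, k -> g / V _ V: fires at position(s) 8: budgovegelgogs
2. b -> p, d -> t, g -> k, v -> f, z -> s / _ #: no change
3. e -> o, i -> u / B C0 _: fires at position(s) 7: budgovogelgogs
surface: budgovogelgogs

cell VEL=em, TOR=zo, POLE=un:
underlying: budgovek-z-b-s
1. f -> v, k -> g / V _ V: no change
2. b -> p, d -> t, g -> k, v -> f, z -> s / _ #: no change
3. e -> o, i -> u / B C0 _: fires at position(s) 7: budgovokzbs
surface: budgovokzbs

cell VEL=lu, TOR=ma, POLE=pa:
underlying: budgovek-el-va-nev
1. f -> v, k -> g / V _ V: fires at position(s) 8: budgovegelvanev
2. b -> p, d -> t, g -> k, v -> f, z -> s / _ #: fires at position(s) 15: budgovegelvanef
3. e -> o, i -> u / B C0 _: fires at position(s) 7, 14: budgovogelvanof
surface: budgovogelvanof

cell VEL=pa, TOR=ma, POLE=un:
underlying: budgovek-z-uk-nev
1. f -> v, k -> g / V _ V: no change
2. b -> p, d -> t, g -> k, v -> f, z -> s / _ #: fires at position(s) 14: budgovekzuknef
3. e -> o, i -> u / B C0 _: fires at position(s) 7, 13: budgovokzuknof
surface: budgovokzuknof


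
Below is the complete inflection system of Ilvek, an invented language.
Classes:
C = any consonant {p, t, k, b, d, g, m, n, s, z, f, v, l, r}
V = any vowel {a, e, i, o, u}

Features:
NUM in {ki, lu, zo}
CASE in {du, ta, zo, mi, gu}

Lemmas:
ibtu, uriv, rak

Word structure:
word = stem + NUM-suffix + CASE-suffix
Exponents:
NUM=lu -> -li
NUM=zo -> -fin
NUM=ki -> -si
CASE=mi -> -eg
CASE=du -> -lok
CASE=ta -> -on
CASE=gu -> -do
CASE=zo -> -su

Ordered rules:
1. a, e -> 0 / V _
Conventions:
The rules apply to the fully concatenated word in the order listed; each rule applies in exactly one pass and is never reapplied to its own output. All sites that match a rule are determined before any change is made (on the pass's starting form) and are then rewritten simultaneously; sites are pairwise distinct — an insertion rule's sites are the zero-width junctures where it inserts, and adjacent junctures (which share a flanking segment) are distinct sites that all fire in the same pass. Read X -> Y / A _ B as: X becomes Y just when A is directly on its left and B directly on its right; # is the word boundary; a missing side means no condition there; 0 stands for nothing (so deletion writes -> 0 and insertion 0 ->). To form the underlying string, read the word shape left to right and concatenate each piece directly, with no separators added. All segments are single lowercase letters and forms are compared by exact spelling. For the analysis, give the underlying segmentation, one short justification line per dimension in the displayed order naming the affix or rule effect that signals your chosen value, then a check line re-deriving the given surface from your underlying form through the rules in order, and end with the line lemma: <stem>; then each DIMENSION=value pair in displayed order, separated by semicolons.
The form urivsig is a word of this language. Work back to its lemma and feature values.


underlying: uriv-si-eg
NUM=ki - signalled by the affix -si
CASE=mi - signalled by the affix -eg
check: urivsieg -> urivsig
lemma: uriv; NUM=ki; CASE=mi


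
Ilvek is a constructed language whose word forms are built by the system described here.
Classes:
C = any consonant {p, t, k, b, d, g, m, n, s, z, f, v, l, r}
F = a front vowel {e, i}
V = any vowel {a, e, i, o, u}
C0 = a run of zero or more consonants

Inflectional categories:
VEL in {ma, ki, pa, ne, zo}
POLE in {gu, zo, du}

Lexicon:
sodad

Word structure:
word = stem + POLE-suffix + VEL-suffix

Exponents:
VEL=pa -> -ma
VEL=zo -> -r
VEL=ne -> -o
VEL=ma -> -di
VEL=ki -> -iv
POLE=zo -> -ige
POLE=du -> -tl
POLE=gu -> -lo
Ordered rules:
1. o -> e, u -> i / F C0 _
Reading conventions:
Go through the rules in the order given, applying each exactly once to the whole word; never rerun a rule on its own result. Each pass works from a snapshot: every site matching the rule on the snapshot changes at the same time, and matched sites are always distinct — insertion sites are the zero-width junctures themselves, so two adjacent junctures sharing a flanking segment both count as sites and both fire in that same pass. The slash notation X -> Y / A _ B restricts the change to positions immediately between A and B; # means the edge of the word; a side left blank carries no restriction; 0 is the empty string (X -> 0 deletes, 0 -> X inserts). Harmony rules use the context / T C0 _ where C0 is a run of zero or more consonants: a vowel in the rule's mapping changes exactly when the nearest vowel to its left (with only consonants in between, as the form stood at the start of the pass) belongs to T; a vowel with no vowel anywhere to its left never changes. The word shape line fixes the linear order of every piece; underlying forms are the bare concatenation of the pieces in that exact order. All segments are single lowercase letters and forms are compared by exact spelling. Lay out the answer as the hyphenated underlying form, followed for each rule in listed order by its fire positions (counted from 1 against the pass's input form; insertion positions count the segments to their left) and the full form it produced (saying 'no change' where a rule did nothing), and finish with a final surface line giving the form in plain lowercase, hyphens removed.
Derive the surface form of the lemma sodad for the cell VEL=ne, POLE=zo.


underlying: sodad-ige-o
1. o -> e, u -> i / F C0 _: fires at position(s) 9: sodadigee
surface: sodadigee


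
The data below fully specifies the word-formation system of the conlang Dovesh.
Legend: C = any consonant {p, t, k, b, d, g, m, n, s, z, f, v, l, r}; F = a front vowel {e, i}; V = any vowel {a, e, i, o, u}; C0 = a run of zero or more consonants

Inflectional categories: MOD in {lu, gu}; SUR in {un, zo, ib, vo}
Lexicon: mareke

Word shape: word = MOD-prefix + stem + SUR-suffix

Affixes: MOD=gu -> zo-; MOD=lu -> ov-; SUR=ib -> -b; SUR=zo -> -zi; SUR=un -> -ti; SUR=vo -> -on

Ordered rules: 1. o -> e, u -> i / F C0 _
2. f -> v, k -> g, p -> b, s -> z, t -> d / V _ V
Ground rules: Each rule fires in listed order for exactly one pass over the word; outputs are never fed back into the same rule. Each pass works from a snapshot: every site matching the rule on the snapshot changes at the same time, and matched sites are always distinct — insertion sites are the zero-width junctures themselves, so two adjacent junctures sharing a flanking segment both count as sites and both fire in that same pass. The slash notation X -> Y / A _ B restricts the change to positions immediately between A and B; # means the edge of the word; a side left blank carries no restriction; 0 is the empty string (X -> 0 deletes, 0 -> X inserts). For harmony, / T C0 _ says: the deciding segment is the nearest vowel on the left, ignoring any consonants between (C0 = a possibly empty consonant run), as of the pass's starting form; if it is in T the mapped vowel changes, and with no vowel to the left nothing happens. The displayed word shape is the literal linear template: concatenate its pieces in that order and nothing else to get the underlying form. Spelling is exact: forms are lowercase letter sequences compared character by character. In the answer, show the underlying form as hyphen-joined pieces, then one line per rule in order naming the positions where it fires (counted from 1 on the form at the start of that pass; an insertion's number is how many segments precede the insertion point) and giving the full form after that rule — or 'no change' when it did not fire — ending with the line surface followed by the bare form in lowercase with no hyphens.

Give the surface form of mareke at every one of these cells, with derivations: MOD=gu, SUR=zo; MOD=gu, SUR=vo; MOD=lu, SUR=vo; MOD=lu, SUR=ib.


cell MOD=gu, SUR=zo:
underlying: zo-mareke-zi
1. o -> e, u -> i / F C0 _: no change
2. f -> v, k -> g, p -> b, s -> z, t -> d / V _ V: fires at position(s) 7: zomaregezi
surface: zomaregezi

cell MOD=gu, SUR=vo:
underlying: zo-mareke-on
1. o -> e, u -> i / F C0 _: fires at position(s) 9: zomarekeen
2. f -> v, k -> g, p -> b, s -> z, t -> d / V _ V: fires at position(s) 7: zomaregeen
surface: zomaregeen

cell MOD=lu, SUR=vo:
underlying: ov-mareke-on
1. o -> e, u -> i / F C0 _: fires at position(s) 9: ovmarekeen
2. f -> v, k -> g, p -> b, s -> z, t -> d / V _ V: fires at position(s) 7: ovmaregeen
surface: ovmaregeen

cell MOD=lu, SUR=ib:
underlying: ov-mareke-b
1. o -> e, u -> i / F C0 _: no change
2. f -> v, k -> g, p -> b, s -> z, t -> d / V _ V: fires at position(s) 7: ovmaregeb
surface: ovmaregeb


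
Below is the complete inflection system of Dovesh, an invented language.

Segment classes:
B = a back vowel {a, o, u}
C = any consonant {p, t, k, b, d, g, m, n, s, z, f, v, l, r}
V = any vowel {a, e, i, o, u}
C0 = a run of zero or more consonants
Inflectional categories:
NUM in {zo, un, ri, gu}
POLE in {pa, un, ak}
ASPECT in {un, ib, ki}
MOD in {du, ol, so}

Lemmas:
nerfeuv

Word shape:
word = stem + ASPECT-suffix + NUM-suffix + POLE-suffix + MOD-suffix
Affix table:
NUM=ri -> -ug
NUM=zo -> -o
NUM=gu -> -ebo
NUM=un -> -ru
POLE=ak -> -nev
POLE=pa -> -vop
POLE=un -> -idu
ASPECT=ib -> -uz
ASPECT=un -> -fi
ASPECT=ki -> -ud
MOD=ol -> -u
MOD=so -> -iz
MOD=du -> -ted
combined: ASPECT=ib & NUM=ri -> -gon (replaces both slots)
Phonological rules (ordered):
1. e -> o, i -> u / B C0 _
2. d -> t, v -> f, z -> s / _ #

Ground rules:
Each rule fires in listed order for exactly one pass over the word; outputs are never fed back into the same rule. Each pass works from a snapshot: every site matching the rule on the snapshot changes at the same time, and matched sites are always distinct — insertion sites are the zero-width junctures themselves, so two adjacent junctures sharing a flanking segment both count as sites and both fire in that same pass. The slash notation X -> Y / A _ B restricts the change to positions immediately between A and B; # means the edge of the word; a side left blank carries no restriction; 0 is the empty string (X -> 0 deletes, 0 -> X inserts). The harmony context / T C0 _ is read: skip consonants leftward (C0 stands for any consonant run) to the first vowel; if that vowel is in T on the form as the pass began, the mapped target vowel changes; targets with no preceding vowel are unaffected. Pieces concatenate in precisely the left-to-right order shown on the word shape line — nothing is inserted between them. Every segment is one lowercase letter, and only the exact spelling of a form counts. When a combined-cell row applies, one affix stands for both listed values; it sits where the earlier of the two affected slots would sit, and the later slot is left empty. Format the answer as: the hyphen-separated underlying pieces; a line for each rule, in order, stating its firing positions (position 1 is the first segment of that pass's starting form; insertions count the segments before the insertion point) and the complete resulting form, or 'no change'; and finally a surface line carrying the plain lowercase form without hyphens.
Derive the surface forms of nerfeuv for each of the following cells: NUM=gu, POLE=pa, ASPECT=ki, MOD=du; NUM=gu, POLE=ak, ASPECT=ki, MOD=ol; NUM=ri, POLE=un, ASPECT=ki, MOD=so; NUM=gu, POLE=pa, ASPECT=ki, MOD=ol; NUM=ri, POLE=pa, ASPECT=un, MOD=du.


cell NUM=gu, POLE=pa, ASPECT=ki, MOD=du:
underlying: nerfeuv-ud-ebo-vop-ted
1. e -> o, i -> u / B C0 _: fires at position(s) 10, 17: nerfeuvudobovoptod
2. d -> t, v -> f, z -> s / _ #: fires at position(s) 18: nerfeuvudobovoptot
surface: nerfeuvudobovoptot

cell NUM=gu, POLE=ak, ASPECT=ki, MOD=ol:
underlying: nerfeuv-ud-ebo-nev-u
1. e -> o, i -> u / B C0 _: fires at position(s) 10, 14: nerfeuvudobonovu
2. d -> t, v -> f, z -> s / _ #: no change
surface: nerfeuvudobonovu

cell NUM=ri, POLE=un, ASPECT=ki, MOD=so:
underlying: nerfeuv-ud-ug-idu-iz
1. e -> o, i -> u / B C0 _: fires at position(s) 12, 15: nerfeuvuduguduuz
2. d -> t, v -> f, z -> s / _ #: fires at position(s) 16: nerfeuvuduguduus
surface: nerfeuvuduguduus

cell NUM=gu, POLE=pa, ASPECT=ki, MOD=ol:
underlying: nerfeuv-ud-ebo-vop-u
1. e -> o, i -> u / B C0 _: fires at position(s) 10: nerfeuvudobovopu
2. d -> t, v -> f, z -> s / _ #: no change
surface: nerfeuvudobovopu

cell NUM=ri, POLE=pa, ASPECT=un, MOD=du:
underlying: nerfeuv-fi-ug-vop-ted
1. e -> o, i -> u / B C0 _: fires at position(s) 9, 16: nerfeuvfuugvoptod
2. d -> t, v -> f, z -> s / _ #: fires at position(s) 17: nerfeuvfuugvoptot
surface: nerfeuvfuugvoptot


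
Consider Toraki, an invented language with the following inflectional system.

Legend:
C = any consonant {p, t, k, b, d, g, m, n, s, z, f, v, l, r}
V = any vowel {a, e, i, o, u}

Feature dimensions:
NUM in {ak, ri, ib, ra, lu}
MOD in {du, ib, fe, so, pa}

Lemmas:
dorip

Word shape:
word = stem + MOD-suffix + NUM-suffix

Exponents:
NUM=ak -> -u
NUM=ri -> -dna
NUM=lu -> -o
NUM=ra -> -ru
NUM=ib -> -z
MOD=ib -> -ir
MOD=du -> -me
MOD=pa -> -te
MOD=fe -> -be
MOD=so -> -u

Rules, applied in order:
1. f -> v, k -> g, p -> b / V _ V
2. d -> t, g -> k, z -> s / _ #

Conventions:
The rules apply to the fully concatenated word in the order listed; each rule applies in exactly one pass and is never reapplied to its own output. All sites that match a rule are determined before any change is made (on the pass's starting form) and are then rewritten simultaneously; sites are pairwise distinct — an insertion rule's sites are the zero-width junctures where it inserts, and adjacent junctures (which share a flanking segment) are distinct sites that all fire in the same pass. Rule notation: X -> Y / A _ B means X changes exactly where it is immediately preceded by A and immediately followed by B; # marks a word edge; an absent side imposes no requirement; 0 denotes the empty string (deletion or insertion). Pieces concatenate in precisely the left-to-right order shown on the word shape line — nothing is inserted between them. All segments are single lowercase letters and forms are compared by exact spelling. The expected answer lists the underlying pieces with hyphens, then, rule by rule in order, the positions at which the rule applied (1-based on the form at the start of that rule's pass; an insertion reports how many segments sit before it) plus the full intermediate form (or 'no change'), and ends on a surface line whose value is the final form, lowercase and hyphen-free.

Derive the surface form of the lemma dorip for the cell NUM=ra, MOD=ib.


underlying: dorip-ir-ru
1. f -> v, k -> g, p -> b / V _ V: fires at position(s) 5: doribirru
2. d -> t, g -> k, z -> s / _ #: no change
surface: doribirru


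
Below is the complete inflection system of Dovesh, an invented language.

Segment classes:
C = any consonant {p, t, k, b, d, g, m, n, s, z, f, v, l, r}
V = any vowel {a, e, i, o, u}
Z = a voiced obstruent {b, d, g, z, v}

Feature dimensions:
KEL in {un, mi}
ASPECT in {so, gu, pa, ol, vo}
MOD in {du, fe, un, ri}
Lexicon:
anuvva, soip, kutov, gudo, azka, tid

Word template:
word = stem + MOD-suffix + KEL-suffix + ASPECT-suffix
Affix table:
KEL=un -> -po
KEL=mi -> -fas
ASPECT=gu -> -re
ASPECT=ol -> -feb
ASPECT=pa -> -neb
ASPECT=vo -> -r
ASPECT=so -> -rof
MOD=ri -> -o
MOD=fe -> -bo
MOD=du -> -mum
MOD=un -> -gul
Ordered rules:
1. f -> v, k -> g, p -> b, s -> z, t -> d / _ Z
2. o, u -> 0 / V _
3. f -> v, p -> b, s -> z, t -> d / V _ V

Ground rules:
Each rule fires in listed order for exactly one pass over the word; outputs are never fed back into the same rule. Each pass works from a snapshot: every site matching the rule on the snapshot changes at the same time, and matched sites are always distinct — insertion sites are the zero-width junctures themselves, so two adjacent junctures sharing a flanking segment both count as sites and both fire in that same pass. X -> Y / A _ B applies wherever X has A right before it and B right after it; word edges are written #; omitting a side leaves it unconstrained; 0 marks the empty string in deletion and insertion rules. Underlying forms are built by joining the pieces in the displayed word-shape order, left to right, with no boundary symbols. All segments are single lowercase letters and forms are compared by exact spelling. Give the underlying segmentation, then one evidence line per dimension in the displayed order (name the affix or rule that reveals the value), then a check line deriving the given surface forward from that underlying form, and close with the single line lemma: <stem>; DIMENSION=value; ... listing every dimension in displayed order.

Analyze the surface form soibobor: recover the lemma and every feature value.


underlying: soip-o-po-r
KEL=un - signalled by the affix -po
ASPECT=vo - signalled by the affix -r
MOD=ri - signalled by the affix -o
check: soipopor -> soipopor -> soipopor -> soibobor
lemma: soip; KEL=un; ASPECT=vo; MOD=ri


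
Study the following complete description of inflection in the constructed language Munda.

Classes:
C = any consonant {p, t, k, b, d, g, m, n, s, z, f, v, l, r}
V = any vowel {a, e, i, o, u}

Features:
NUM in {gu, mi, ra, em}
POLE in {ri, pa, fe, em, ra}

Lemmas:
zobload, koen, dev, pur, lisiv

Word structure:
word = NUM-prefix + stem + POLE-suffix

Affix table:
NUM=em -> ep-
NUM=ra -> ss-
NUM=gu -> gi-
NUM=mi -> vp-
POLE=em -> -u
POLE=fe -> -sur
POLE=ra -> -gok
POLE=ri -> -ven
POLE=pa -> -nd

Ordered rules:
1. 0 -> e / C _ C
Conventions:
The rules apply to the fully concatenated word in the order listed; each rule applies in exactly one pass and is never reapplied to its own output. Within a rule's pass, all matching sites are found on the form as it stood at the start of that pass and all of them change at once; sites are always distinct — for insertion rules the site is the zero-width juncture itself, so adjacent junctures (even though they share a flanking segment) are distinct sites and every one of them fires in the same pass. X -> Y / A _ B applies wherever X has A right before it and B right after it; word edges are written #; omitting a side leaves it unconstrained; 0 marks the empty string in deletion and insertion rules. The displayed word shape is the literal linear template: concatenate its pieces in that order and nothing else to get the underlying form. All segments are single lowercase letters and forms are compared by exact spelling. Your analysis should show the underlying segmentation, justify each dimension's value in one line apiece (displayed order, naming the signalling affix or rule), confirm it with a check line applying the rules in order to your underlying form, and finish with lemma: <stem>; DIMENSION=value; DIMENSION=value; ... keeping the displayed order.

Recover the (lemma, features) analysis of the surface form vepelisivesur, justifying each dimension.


underlying: vp-lisiv-sur
NUM=mi - signalled by the affix vp-
POLE=fe - signalled by the affix -sur
check: vplisivsur -> vepelisivesur
lemma: lisiv; NUM=mi; POLE=fe


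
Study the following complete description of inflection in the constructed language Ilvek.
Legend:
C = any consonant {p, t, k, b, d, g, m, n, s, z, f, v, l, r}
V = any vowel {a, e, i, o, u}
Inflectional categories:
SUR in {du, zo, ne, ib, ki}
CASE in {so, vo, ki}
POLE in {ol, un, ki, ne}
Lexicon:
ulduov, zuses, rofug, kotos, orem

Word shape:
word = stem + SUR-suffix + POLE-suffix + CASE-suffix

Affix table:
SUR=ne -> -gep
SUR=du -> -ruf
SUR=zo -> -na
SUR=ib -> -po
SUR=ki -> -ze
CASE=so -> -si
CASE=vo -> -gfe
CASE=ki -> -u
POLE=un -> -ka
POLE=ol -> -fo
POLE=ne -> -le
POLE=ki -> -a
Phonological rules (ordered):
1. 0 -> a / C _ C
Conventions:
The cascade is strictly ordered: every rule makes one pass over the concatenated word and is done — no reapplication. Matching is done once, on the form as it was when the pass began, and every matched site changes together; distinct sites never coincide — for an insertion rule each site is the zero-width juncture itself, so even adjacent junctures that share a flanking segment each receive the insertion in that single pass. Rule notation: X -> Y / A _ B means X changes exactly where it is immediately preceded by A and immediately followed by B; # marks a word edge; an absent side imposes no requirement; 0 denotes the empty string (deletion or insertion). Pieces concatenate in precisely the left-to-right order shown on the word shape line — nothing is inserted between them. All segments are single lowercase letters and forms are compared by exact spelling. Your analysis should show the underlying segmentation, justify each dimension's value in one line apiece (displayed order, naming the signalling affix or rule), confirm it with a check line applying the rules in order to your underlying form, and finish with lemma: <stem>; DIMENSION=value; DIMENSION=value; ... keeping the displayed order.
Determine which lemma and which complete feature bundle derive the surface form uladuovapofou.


underlying: ulduov-po-fo-u
SUR=ib - signalled by the affix -po
CASE=ki - signalled by the affix -u
POLE=ol - signalled by the affix -fo
check: ulduovpofou -> uladuovapofou
lemma: ulduov; SUR=ib; CASE=ki; POLE=ol


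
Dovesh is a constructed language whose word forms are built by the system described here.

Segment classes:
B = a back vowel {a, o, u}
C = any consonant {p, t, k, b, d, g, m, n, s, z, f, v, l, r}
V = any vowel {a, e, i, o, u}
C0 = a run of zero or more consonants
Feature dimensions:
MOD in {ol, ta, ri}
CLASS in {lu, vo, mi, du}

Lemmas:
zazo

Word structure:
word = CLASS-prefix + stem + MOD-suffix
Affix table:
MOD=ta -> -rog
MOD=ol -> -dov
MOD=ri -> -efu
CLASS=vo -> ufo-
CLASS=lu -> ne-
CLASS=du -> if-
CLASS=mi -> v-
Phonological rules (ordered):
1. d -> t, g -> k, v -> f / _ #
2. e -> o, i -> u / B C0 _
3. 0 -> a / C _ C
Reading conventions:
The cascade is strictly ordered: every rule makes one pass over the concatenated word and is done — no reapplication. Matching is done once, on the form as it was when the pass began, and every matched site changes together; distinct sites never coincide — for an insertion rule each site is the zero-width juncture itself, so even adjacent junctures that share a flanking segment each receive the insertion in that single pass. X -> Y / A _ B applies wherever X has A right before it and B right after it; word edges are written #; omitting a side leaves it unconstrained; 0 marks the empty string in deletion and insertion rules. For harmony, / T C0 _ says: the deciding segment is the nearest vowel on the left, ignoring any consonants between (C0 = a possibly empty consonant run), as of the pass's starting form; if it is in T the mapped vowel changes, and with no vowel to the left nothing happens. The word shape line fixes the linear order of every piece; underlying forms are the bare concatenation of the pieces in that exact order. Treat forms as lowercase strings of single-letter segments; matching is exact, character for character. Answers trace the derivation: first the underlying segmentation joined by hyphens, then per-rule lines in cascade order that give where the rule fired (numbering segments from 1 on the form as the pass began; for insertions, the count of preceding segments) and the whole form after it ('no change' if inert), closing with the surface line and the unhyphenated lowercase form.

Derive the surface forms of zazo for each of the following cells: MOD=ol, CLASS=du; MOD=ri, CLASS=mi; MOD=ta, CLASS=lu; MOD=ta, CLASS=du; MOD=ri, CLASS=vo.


cell MOD=ol, CLASS=du:
underlying: if-zazo-dov
1. d -> t, g -> k, v -> f / _ #: fires at position(s) 9: ifzazodof
2. e -> o, i -> u / B C0 _: no change
3. 0 -> a / C _ C: inserts after position(s) 2: ifazazodof
surface: ifazazodof

cell MOD=ri, CLASS=mi:
underlying: v-zazo-efu
1. d -> t, g -> k, v -> f / _ #: no change
2. e -> o, i -> u / B C0 _: fires at position(s) 6: vzazoofu
3. 0 -> a / C _ C: inserts after position(s) 1: vazazoofu
surface: vazazoofu

cell MOD=ta, CLASS=lu:
underlying: ne-zazo-rog
1. d -> t, g -> k, v -> f / _ #: fires at position(s) 9: nezazorok
2. e -> o, i -> u / B C0 _: no change
3. 0 -> a / C _ C: no change
surface: nezazorok

cell MOD=ta, CLASS=du:
underlying: if-zazo-rog
1. d -> t, g -> k, v -> f / _ #: fires at position(s) 9: ifzazorok
2. e -> o, i -> u / B C0 _: no change
3. 0 -> a / C _ C: inserts after position(s) 2: ifazazorok
surface: ifazazorok

cell MOD=ri, CLASS=vo:
underlying: ufo-zazo-efu
1. d -> t, g -> k, v -> f / _ #: no change
2. e -> o, i -> u / B C0 _: fires at position(s) 8: ufozazoofu
3. 0 -> a / C _ C: no change
surface: ufozazoofu


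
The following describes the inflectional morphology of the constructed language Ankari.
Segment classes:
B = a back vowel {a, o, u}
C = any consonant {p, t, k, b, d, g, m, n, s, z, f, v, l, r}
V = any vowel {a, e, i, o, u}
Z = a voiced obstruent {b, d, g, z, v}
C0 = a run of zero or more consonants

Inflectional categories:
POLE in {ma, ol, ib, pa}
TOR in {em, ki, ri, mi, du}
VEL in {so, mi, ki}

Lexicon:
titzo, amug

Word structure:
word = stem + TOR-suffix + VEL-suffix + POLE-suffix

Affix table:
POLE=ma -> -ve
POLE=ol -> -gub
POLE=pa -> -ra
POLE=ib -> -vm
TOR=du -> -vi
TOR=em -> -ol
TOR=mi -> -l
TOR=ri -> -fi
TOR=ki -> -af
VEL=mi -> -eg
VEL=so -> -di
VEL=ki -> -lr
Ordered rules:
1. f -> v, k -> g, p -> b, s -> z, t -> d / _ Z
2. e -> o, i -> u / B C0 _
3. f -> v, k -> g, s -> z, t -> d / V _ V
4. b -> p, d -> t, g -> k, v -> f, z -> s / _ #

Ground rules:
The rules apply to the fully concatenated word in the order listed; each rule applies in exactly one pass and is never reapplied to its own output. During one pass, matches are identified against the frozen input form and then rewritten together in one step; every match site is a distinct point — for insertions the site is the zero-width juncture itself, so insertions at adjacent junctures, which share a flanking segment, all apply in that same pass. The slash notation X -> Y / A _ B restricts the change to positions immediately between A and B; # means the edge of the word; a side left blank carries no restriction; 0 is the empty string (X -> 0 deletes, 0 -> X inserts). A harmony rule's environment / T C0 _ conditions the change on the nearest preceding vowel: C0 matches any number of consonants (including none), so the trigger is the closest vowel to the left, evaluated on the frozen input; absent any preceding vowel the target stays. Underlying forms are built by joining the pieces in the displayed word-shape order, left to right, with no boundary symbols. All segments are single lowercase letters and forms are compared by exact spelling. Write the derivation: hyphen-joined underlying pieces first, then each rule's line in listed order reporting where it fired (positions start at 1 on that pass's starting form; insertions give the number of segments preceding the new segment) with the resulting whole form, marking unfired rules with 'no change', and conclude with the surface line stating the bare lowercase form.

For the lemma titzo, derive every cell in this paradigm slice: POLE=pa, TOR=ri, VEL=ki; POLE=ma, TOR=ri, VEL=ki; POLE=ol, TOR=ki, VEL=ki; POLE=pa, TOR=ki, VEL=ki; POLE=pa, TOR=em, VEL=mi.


cell POLE=pa, TOR=ri, VEL=ki:
underlying: titzo-fi-lr-ra
1. f -> v, k -> g, p -> b, s -> z, t -> d / _ Z: fires at position(s) 3: tidzofilrra
2. e -> o, i -> u / B C0 _: fires at position(s) 7: tidzofulrra
3. f -> v, k -> g, s -> z, t -> d / V _ V: fires at position(s) 6: tidzovulrra
4. b -> p, d -> t, g -> k, v -> f, z -> s / _ #: no change
surface: tidzovulrra

cell POLE=ma, TOR=ri, VEL=ki:
underlying: titzo-fi-lr-ve
1. f -> v, k -> g, p -> b, s -> z, t -> d / _ Z: fires at position(s) 3: tidzofilrve
2. e -> o, i -> u / B C0 _: fires at position(s) 7: tidzofulrve
3. f -> v, k -> g, s -> z, t -> d / V _ V: fires at position(s) 6: tidzovulrve
4. b -> p, d -> t, g -> k, v -> f, z -> s / _ #: no change
surface: tidzovulrve

cell POLE=ol, TOR=ki, VEL=ki:
underlying: titzo-af-lr-gub
1. f -> v, k -> g, p -> b, s -> z, t -> d / _ Z: fires at position(s) 3: tidzoaflrgub
2. e -> o, i -> u / B C0 _: no change
3. f -> v, k -> g, s -> z, t -> d / V _ V: no change
4. b -> p, d -> t, g -> k, v -> f, z -> s / _ #: fires at position(s) 12: tidzoaflrgup
surface: tidzoaflrgup

cell POLE=pa, TOR=ki, VEL=ki:
underlying: titzo-af-lr-ra
1. f -> v, k -> g, p -> b, s -> z, t -> d / _ Z: fires at position(s) 3: tidzoaflrra
2. e -> o, i -> u / B C0 _: no change
3. f -> v, k -> g, s -> z, t -> d / V _ V: no change
4. b -> p, d -> t, g -> k, v -> f, z -> s / _ #: no change
surface: tidzoaflrra

cell POLE=pa, TOR=em, VEL=mi:
underlying: titzo-ol-eg-ra
1. f -> v, k -> g, p -> b, s -> z, t -> d / _ Z: fires at position(s) 3: tidzoolegra
2. e -> o, i -> u / B C0 _: fires at position(s) 8: tidzoologra
3. f -> v, k -> g, s -> z, t -> d / V _ V: no change
4. b -> p, d -> t, g -> k, v -> f, z -> s / _ #: no change
surface: tidzoologra


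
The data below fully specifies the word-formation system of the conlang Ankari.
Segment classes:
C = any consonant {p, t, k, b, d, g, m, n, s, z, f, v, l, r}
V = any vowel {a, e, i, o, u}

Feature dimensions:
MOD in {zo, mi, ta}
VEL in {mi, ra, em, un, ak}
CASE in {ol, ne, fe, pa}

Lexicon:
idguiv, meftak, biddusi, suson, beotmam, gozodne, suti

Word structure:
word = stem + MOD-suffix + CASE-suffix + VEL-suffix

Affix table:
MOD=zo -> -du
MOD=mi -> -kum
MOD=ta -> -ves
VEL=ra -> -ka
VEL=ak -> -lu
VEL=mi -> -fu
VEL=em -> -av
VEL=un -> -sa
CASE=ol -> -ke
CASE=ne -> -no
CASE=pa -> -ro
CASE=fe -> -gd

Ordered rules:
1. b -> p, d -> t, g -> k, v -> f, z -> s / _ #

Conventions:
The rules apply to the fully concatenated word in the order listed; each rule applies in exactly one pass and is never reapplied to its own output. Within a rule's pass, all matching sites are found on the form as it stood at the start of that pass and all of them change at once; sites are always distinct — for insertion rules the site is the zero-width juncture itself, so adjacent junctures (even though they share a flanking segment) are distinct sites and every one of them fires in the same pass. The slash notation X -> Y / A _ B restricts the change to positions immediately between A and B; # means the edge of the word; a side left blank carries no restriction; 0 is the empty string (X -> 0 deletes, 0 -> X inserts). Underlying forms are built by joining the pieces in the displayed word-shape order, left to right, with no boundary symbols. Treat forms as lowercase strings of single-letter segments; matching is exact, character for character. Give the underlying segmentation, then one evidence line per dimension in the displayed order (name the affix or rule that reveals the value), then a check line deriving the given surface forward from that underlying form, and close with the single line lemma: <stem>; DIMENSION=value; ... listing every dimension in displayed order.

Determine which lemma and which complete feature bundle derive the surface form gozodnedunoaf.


underlying: gozodne-du-no-av
MOD=zo - signalled by the affix -du
VEL=em - signalled by the affix -av
CASE=ne - signalled by the affix -no
check: gozodnedunoav -> gozodnedunoaf
lemma: gozodne; MOD=zo; VEL=em; CASE=ne


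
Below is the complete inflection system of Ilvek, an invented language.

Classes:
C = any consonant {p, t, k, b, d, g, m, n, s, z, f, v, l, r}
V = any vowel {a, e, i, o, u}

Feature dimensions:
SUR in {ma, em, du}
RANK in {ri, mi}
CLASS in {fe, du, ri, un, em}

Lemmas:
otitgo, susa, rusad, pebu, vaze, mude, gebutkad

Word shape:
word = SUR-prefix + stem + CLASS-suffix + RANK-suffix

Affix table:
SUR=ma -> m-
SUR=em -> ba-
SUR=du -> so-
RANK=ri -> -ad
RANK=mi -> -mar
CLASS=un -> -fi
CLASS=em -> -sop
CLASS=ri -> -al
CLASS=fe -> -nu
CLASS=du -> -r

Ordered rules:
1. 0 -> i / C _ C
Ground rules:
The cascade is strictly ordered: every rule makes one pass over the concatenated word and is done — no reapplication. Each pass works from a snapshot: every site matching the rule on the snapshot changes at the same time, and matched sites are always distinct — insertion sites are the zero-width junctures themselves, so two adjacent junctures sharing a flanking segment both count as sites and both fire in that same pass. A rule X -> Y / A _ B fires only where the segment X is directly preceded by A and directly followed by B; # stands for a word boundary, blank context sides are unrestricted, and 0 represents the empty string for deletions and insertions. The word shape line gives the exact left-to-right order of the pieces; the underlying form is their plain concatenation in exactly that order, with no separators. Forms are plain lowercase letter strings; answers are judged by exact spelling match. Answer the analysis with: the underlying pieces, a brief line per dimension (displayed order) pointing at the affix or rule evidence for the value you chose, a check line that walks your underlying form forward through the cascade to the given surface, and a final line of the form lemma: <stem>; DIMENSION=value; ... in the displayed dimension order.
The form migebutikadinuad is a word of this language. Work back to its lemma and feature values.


underlying: m-gebutkad-nu-ad
SUR=ma - signalled by the affix m-
RANK=ri - signalled by the affix -ad
CLASS=fe - signalled by the affix -nu
check: mgebutkadnuad -> migebutikadinuad
lemma: gebutkad; SUR=ma; RANK=ri; CLASS=fe


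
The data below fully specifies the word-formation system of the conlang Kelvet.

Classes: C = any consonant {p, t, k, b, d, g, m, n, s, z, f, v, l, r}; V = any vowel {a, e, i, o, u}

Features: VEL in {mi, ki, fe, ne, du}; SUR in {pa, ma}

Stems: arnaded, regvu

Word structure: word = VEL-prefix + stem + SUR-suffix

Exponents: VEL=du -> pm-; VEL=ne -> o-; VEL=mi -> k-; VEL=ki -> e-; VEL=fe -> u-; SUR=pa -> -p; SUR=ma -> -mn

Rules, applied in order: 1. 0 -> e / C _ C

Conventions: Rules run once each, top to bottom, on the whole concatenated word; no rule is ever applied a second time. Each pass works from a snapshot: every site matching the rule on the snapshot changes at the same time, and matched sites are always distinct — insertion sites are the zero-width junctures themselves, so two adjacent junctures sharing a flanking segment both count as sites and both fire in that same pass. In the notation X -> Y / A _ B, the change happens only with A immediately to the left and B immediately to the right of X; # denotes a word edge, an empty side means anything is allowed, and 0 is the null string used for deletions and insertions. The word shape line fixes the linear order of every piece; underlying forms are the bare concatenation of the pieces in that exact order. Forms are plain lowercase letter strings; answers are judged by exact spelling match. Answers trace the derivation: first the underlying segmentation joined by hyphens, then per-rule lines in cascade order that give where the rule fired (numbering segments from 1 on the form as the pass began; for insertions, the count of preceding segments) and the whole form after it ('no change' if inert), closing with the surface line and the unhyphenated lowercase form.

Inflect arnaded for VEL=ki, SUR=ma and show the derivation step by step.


underlying: e-arnaded-mn
1. 0 -> e / C _ C: inserts after position(s) 3, 8, 9: earenadedemen
surface: earenadedemen


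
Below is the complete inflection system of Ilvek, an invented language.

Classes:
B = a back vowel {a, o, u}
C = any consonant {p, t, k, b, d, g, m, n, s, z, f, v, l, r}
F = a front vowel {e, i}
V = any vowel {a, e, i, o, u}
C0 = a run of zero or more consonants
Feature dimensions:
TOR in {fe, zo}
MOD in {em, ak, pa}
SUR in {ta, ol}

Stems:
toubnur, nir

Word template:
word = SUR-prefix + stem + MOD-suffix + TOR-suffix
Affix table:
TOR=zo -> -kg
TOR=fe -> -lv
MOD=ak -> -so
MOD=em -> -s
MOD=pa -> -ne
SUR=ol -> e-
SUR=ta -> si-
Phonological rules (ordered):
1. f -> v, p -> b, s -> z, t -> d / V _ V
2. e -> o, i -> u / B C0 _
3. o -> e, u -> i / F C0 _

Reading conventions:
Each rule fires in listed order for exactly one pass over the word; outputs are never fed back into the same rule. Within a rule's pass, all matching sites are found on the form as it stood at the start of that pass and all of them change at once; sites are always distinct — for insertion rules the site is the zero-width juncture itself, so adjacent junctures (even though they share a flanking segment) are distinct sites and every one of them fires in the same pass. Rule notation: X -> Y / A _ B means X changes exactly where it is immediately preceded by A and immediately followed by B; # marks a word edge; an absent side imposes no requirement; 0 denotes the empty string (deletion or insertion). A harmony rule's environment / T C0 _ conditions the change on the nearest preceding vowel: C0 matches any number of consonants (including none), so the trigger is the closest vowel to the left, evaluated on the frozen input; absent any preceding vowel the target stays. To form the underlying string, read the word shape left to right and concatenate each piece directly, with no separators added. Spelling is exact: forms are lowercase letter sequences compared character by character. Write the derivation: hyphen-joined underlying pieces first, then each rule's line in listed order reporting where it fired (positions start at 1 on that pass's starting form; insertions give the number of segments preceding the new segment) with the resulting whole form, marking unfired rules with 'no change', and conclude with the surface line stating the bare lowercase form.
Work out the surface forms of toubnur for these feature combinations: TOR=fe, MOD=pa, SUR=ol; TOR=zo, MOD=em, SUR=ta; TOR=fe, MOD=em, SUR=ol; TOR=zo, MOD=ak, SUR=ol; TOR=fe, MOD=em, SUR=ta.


cell TOR=fe, MOD=pa, SUR=ol:
underlying: e-toubnur-ne-lv
1. f -> v, p -> b, s -> z, t -> d / V _ V: fires at position(s) 2: edoubnurnelv
2. e -> o, i -> u / B C0 _: fires at position(s) 10: edoubnurnolv
3. o -> e, u -> i / F C0 _: fires at position(s) 3: edeubnurnolv
surface: edeubnurnolv

cell TOR=zo, MOD=em, SUR=ta:
underlying: si-toubnur-s-kg
1. f -> v, p -> b, s -> z, t -> d / V _ V: fires at position(s) 3: sidoubnurskg
2. e -> o, i -> u / B C0 _: no change
3. o -> e, u -> i / F C0 _: fires at position(s) 4: sideubnurskg
surface: sideubnurskg

cell TOR=fe, MOD=em, SUR=ol:
underlying: e-toubnur-s-lv
1. f -> v, p -> b, s -> z, t -> d / V _ V: fires at position(s) 2: edoubnurslv
2. e -> o, i -> u / B C0 _: no change
3. o -> e, u -> i / F C0 _: fires at position(s) 3: edeubnurslv
surface: edeubnurslv

cell TOR=zo, MOD=ak, SUR=ol:
underlying: e-toubnur-so-kg
1. f -> v, p -> b, s -> z, t -> d / V _ V: fires at position(s) 2: edoubnursokg
2. e -> o, i -> u / B C0 _: no change
3. o -> e, u -> i / F C0 _: fires at position(s) 3: edeubnursokg
surface: edeubnursokg

cell TOR=fe, MOD=em, SUR=ta:
underlying: si-toubnur-s-lv
1. f -> v, p -> b, s -> z, t -> d / V _ V: fires at position(s) 3: sidoubnurslv
2. e -> o, i -> u / B C0 _: no change
3. o -> e, u -> i / F C0 _: fires at position(s) 4: sideubnurslv
surface: sideubnurslv
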